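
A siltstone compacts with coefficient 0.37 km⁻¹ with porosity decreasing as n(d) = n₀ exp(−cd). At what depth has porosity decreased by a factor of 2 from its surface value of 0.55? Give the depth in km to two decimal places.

n/n₀ = 1/2 ⇒ exp(−c·d) = 1/2 ⇒ d = ln(2) / c
d = 0.6931 / 0.37 = 1.873 km

1.87 km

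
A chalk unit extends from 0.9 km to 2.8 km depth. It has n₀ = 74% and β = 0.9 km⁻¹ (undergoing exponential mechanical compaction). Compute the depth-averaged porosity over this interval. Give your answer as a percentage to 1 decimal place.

15.8%

⟨n⟩ = (1/(z₂−z₁)) ∫ n₀ e^(−βz) dz = n₀·(e^(−β·z₁) − e^(−β·z₂)) / (β·(z₂−z₁))
e^(−0.9×0.9) = 0.4449; e^(−0.9×2.8) = 0.0805
⟨n⟩ = 0.74 × (0.4449 − 0.0805) / (0.9 × 1.9) = 0.74 × 0.2131 = 0.1577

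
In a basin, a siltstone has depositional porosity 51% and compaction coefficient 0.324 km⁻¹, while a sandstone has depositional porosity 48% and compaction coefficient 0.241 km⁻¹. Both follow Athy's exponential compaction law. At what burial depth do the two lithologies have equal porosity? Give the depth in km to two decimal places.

Set φ₀ₐ e^(−βₐd) = φ₀ᵦ e^(−βᵦd) ⇒ ln(φ₀ₐ/φ₀ᵦ) = (βₐ − βᵦ)·d
d = ln(0.51/0.48) / (0.324 − 0.241) = 0.0606 / 0.083 = 0.730 km

0.73 km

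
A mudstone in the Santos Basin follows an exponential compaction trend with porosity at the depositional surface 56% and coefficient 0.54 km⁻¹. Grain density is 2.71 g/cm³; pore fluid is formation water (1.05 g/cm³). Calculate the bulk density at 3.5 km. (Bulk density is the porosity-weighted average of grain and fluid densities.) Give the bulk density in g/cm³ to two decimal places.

2.57 g/cm³

Porosity at depth: phi = 0.56·exp(−0.54×3.5) = 0.56×0.1511 = 0.0846
Bulk density: ρ_b = (1−phi)ρ_g + phi·ρ_f = 0.9154×2.71 + 0.0846×1.05
       = 2.481 + 0.089 = 2.570 g/cm³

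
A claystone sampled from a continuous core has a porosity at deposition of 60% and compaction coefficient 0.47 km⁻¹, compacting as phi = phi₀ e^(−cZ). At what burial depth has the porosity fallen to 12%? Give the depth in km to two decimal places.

Invert Athy's law: Z = ln(phi₀/phi) / c
Z = ln(0.6/0.12) / 0.47 = ln(5) / 0.47 = 1.6094 / 0.47 = 3.424 km

3.42 km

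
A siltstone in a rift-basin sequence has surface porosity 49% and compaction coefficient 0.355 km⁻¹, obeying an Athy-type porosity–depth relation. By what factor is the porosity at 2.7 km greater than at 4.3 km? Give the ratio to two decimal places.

phi(d₁)/phi(d₂) = e^(−β·d₁)/e^(−β·d₂) = e^{β(d₂−d₁)}
= exp(0.355 × 1.6) = exp(0.568) = 1.7647

1.76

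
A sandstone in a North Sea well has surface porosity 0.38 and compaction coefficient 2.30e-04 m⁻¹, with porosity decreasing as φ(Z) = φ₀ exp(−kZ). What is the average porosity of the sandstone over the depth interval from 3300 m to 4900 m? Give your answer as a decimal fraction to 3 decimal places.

0.149

Working in km (1 km = 1000 m; k in km⁻¹ = k in m⁻¹ × 1000):
⟨φ⟩ = (1/(Z₂−Z₁)) ∫ φ₀ e^(−kZ) dZ = φ₀·(e^(−k·Z₁) − e^(−k·Z₂)) / (k·(Z₂−Z₁))
e^(−0.23×3.3) = 0.4681; e^(−0.23×4.9) = 0.3240
⟨φ⟩ = 0.38 × (0.4681 − 0.3240) / (0.23 × 1.6) = 0.38 × 0.3917 = 0.1488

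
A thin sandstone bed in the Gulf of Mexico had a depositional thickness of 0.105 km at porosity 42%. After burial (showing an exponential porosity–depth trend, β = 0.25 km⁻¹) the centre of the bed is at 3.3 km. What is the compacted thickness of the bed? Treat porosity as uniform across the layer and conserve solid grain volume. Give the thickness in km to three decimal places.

0.075 km

Porosity at 3.3 km: φ = 0.42·exp(−0.25×3.3) = 0.1841
Solid-volume conservation: h(1−φ) = h₀(1−φ₀) ⇒ h = h₀·(1−φ₀)/(1−φ)
h = 0.105 × (1 − 0.42)/(1 − 0.1841) = 0.105 × 0.7108 = 0.0746 km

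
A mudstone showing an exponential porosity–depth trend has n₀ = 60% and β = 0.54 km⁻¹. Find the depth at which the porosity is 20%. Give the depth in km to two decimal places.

Invert Athy's law: Z = ln(n₀/n) / β
Z = ln(0.6/0.2) / 0.54 = ln(3) / 0.54 = 1.0986 / 0.54 = 2.034 km

2.03 km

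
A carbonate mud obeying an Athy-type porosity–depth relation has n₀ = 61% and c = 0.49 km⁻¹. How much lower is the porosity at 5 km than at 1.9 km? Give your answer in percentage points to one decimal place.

18.8 percentage points

n(1.9) = 0.61·e^(−0.49×1.9) = 0.2404
n(5) = 0.61·e^(−0.49×5) = 0.0526
Δn = 0.2404 − 0.0526 = 0.1878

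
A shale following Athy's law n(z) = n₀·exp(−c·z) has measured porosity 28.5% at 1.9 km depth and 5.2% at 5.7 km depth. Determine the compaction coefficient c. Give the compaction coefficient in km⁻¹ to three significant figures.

Athy: n(z) = n₀ e^(−cz) ⇒ n₁/n₂ = e^{c(z₂−z₁)} ⇒ c = ln(n₁/n₂)/(z₂−z₁)
c = ln(0.285/0.052) / (5.7 − 1.9) = ln(5.481) / 3.8 = 1.7012 / 3.8 = 0.4477 km⁻¹

0.448 km⁻¹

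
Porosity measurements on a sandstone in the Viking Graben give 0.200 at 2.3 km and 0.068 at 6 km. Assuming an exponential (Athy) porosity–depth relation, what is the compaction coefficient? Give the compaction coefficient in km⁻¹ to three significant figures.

0.292 km⁻¹

Athy: n(d) = n₀ e^(−cd) ⇒ n₁/n₂ = e^{c(d₂−d₁)} ⇒ c = ln(n₁/n₂)/(d₂−d₁)
c = ln(0.2/0.068) / (6 − 2.3) = ln(2.941) / 3.7 = 1.0788 / 3.7 = 0.2916 km⁻¹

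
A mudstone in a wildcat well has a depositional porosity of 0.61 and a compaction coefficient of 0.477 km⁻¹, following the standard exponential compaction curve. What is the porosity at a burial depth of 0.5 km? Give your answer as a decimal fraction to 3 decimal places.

0.481

φ = φ₀·exp(−c·d) = 0.61 × exp(−0.477 × 0.5) = 0.61 × exp(−0.2385)
  = 0.61 × 0.7878 = 0.4806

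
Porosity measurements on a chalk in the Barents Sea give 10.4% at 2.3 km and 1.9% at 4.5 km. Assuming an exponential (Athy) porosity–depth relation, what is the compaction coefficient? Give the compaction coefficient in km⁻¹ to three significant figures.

Athy: φ(z) = φ₀ e^(−βz) ⇒ φ₁/φ₂ = e^{β(z₂−z₁)} ⇒ β = ln(φ₁/φ₂)/(z₂−z₁)
β = ln(0.104/0.019) / (4.5 − 2.3) = ln(5.474) / 2.2 = 1.7000 / 2.2 = 0.7727 km⁻¹

0.773 km⁻¹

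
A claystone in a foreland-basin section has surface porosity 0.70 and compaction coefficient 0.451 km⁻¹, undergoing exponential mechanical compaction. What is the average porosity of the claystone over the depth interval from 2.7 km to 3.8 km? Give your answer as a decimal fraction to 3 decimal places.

⟨n⟩ = (1/(z₂−z₁)) ∫ n₀ e^(−βz) dz = n₀·(e^(−β·z₁) − e^(−β·z₂)) / (β·(z₂−z₁))
e^(−0.451×2.7) = 0.2959; e^(−0.451×3.8) = 0.1802
⟨n⟩ = 0.7 × (0.2959 − 0.1802) / (0.451 × 1.1) = 0.7 × 0.2333 = 0.1633

0.163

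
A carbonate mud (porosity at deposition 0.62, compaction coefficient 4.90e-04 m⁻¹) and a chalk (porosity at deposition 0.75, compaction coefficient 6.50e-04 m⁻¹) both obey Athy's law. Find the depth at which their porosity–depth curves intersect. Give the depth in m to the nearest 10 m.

Working in km (1 km = 1000 m; c in km⁻¹ = c in m⁻¹ × 1000):
Set n₀ₐ e^(−cₐd) = n₀ᵦ e^(−cᵦd) ⇒ ln(n₀ₐ/n₀ᵦ) = (cₐ − cᵦ)·d
d = ln(0.62/0.75) / (0.49 − 0.65) = -0.1904 / -0.16 = 1.190 km

1190 m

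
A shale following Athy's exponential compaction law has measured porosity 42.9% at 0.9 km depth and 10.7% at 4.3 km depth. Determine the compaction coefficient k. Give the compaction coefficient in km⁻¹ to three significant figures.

0.408 km⁻¹

Athy: n(Z) = n₀ e^(−kZ) ⇒ n₁/n₂ = e^{k(Z₂−Z₁)} ⇒ k = ln(n₁/n₂)/(Z₂−Z₁)
k = ln(0.429/0.107) / (4.3 − 0.9) = ln(4.009) / 3.4 = 1.3886 / 3.4 = 0.4084 km⁻¹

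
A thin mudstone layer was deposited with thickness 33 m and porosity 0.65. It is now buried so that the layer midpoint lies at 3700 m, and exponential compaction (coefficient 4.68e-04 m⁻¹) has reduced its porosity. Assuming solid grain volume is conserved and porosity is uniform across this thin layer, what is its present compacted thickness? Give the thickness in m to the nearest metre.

Working in km (1 km = 1000 m; k in km⁻¹ = k in m⁻¹ × 1000):
Porosity at 3.7 km: n = 0.65·exp(−0.468×3.7) = 0.1151
Solid-volume conservation: h(1−n) = h₀(1−n₀) ⇒ h = h₀·(1−n₀)/(1−n)
h = 0.033 × (1 − 0.65)/(1 − 0.1151) = 0.033 × 0.3955 = 0.0131 km

13 m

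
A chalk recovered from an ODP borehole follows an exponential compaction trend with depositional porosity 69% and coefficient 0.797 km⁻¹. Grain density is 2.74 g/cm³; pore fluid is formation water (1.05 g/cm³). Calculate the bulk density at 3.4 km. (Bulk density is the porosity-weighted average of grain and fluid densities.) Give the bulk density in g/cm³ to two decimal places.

Porosity at depth: φ = 0.69·exp(−0.797×3.4) = 0.69×0.0666 = 0.0459
Bulk density: ρ_b = (1−φ)ρ_g + φ·ρ_f = 0.9541×2.74 + 0.0459×1.05
       = 2.614 + 0.048 = 2.662 g/cm³

2.66 g/cm³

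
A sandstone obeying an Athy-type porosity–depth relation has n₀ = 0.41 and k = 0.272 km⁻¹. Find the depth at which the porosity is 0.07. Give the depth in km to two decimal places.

Invert Athy's law: Z = ln(n₀/n) / k
Z = ln(0.41/0.07) / 0.272 = ln(5.857) / 0.272 = 1.7677 / 0.272 = 6.499 km

6.50 km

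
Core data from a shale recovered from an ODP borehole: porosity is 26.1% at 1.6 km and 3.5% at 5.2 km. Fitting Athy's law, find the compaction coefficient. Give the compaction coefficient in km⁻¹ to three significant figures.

Athy: n(d) = n₀ e^(−βd) ⇒ n₁/n₂ = e^{β(d₂−d₁)} ⇒ β = ln(n₁/n₂)/(d₂−d₁)
β = ln(0.261/0.035) / (5.2 − 1.6) = ln(7.457) / 3.6 = 2.0092 / 3.6 = 0.5581 km⁻¹

0.558 km⁻¹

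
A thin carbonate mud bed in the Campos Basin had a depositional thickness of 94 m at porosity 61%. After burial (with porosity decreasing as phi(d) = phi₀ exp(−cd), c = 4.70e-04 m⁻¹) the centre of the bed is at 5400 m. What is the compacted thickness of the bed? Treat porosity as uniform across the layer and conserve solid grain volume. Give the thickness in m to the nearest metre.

39 m

Working in km (1 km = 1000 m; c in km⁻¹ = c in m⁻¹ × 1000):
Porosity at 5.4 km: phi = 0.61·exp(−0.47×5.4) = 0.0482
Solid-volume conservation: h(1−phi) = h₀(1−phi₀) ⇒ h = h₀·(1−phi₀)/(1−phi)
h = 0.094 × (1 − 0.61)/(1 − 0.0482) = 0.094 × 0.4098 = 0.0385 km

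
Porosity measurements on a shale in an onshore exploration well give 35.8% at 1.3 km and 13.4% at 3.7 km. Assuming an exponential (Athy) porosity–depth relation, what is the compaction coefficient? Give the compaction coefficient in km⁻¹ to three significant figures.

Athy: φ(d) = φ₀ e^(−kd) ⇒ φ₁/φ₂ = e^{k(d₂−d₁)} ⇒ k = ln(φ₁/φ₂)/(d₂−d₁)
k = ln(0.358/0.134) / (3.7 − 1.3) = ln(2.672) / 2.4 = 0.9827 / 2.4 = 0.4095 km⁻¹

0.409 km⁻¹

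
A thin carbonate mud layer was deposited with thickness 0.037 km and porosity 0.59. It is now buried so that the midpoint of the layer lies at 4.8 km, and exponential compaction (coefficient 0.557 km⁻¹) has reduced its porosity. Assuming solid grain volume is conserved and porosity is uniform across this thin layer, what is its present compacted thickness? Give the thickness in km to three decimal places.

Porosity at 4.8 km: phi = 0.59·exp(−0.557×4.8) = 0.0407
Solid-volume conservation: h(1−phi) = h₀(1−phi₀) ⇒ h = h₀·(1−phi₀)/(1−phi)
h = 0.037 × (1 − 0.59)/(1 − 0.0407) = 0.037 × 0.4274 = 0.0158 km

0.016 km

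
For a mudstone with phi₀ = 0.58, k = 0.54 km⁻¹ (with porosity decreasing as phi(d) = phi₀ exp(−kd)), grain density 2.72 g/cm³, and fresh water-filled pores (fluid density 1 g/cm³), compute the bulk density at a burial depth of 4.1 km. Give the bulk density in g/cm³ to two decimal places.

2.61 g/cm³

Porosity at depth: phi = 0.58·exp(−0.54×4.1) = 0.58×0.1093 = 0.0634
Bulk density: ρ_b = (1−phi)ρ_g + phi·ρ_f = 0.9366×2.72 + 0.0634×1
       = 2.548 + 0.063 = 2.611 g/cm³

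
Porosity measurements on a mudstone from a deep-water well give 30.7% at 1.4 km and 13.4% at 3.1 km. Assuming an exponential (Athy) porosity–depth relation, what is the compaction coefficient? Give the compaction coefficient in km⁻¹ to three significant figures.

0.488 km⁻¹

Athy: φ(z) = φ₀ e^(−kz) ⇒ φ₁/φ₂ = e^{k(z₂−z₁)} ⇒ k = ln(φ₁/φ₂)/(z₂−z₁)
k = ln(0.307/0.134) / (3.1 − 1.4) = ln(2.291) / 1.7 = 0.8290 / 1.7 = 0.4877 km⁻¹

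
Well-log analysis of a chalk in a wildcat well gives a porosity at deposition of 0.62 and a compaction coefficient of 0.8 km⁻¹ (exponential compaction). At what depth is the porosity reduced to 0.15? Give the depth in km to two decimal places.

Invert Athy's law: d = ln(φ₀/φ) / k
d = ln(0.62/0.15) / 0.8 = ln(4.133) / 0.8 = 1.4191 / 0.8 = 1.774 km

1.77 km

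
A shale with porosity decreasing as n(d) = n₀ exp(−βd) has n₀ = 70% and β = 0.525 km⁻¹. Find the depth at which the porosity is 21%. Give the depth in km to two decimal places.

Invert Athy's law: d = ln(n₀/n) / β
d = ln(0.7/0.21) / 0.525 = ln(3.333) / 0.525 = 1.2040 / 0.525 = 2.293 km

2.29 km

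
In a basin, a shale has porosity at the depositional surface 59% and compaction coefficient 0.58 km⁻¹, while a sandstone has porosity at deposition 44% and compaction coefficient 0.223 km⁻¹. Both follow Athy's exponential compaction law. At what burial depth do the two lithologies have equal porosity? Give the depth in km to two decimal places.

0.82 km

Set n₀ₐ e^(−cₐz) = n₀ᵦ e^(−cᵦz) ⇒ ln(n₀ₐ/n₀ᵦ) = (cₐ − cᵦ)·z
z = ln(0.59/0.44) / (0.58 − 0.223) = 0.2933 / 0.357 = 0.822 km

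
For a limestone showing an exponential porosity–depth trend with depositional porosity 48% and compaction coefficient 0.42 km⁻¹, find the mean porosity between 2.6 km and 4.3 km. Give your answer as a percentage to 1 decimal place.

⟨φ⟩ = (1/(z₂−z₁)) ∫ φ₀ e^(−βz) dz = φ₀·(e^(−β·z₁) − e^(−β·z₂)) / (β·(z₂−z₁))
e^(−0.42×2.6) = 0.3355; e^(−0.42×4.3) = 0.1643
⟨φ⟩ = 0.48 × (0.3355 − 0.1643) / (0.42 × 1.7) = 0.48 × 0.2398 = 0.1151

11.5%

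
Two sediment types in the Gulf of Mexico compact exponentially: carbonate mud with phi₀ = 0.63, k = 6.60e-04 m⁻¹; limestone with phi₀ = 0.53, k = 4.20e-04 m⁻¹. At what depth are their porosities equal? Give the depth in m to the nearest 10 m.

720 m

Working in km (1 km = 1000 m; k in km⁻¹ = k in m⁻¹ × 1000):
Set phi₀ₐ e^(−kₐZ) = phi₀ᵦ e^(−kᵦZ) ⇒ ln(phi₀ₐ/phi₀ᵦ) = (kₐ − kᵦ)·Z
Z = ln(0.63/0.53) / (0.66 − 0.42) = 0.1728 / 0.24 = 0.720 km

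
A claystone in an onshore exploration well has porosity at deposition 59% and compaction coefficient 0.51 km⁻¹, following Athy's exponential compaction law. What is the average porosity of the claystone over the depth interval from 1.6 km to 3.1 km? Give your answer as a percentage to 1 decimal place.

18.2%

⟨n⟩ = (1/(z₂−z₁)) ∫ n₀ e^(−kz) dz = n₀·(e^(−k·z₁) − e^(−k·z₂)) / (k·(z₂−z₁))
e^(−0.51×1.6) = 0.4422; e^(−0.51×3.1) = 0.2058
⟨n⟩ = 0.59 × (0.4422 − 0.2058) / (0.51 × 1.5) = 0.59 × 0.3091 = 0.1823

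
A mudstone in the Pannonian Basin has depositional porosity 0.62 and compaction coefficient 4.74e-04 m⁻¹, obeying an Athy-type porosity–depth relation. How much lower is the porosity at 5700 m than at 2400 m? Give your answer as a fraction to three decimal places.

Working in km (1 km = 1000 m; k in km⁻¹ = k in m⁻¹ × 1000):
n(2.4) = 0.62·e^(−0.474×2.4) = 0.1988
n(5.7) = 0.62·e^(−0.474×5.7) = 0.0416
Δn = 0.1988 − 0.0416 = 0.1572

0.157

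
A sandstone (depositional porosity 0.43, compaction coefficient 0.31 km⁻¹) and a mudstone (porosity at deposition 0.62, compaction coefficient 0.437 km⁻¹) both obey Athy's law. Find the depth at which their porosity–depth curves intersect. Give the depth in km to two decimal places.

2.88 km

Set φ₀ₐ e^(−kₐz) = φ₀ᵦ e^(−kᵦz) ⇒ ln(φ₀ₐ/φ₀ᵦ) = (kₐ − kᵦ)·z
z = ln(0.43/0.62) / (0.31 − 0.437) = -0.3659 / -0.127 = 2.881 km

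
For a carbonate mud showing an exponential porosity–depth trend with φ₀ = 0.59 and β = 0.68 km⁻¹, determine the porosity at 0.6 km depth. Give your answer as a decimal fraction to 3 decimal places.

0.392

φ = φ₀·exp(−β·d) = 0.59 × exp(−0.68 × 0.6) = 0.59 × exp(−0.408)
  = 0.59 × 0.6650 = 0.3923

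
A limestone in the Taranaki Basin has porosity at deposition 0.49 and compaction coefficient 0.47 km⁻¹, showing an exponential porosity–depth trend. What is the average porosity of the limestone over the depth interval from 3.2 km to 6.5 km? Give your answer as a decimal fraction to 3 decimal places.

⟨n⟩ = (1/(z₂−z₁)) ∫ n₀ e^(−βz) dz = n₀·(e^(−β·z₁) − e^(−β·z₂)) / (β·(z₂−z₁))
e^(−0.47×3.2) = 0.2222; e^(−0.47×6.5) = 0.0471
⟨n⟩ = 0.49 × (0.2222 − 0.0471) / (0.47 × 3.3) = 0.49 × 0.1129 = 0.0553

0.055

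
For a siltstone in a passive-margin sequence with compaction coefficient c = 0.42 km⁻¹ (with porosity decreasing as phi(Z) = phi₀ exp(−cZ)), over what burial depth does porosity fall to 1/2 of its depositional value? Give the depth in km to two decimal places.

phi/phi₀ = 1/2 ⇒ exp(−c·Z) = 1/2 ⇒ Z = ln(2) / c
Z = 0.6931 / 0.42 = 1.650 km

1.65 km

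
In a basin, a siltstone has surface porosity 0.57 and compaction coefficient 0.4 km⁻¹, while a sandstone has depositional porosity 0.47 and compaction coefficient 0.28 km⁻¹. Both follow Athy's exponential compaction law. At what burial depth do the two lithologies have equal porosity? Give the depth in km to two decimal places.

Set φ₀ₐ e^(−cₐZ) = φ₀ᵦ e^(−cᵦZ) ⇒ ln(φ₀ₐ/φ₀ᵦ) = (cₐ − cᵦ)·Z
Z = ln(0.57/0.47) / (0.4 − 0.28) = 0.1929 / 0.12 = 1.608 km

1.61 km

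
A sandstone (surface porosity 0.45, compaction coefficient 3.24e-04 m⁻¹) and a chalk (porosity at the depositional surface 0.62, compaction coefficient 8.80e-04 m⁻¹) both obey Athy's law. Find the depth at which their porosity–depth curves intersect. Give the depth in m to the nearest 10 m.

Working in km (1 km = 1000 m; β in km⁻¹ = β in m⁻¹ × 1000):
Set n₀ₐ e^(−βₐz) = n₀ᵦ e^(−βᵦz) ⇒ ln(n₀ₐ/n₀ᵦ) = (βₐ − βᵦ)·z
z = ln(0.45/0.62) / (0.324 − 0.88) = -0.3205 / -0.556 = 0.576 km

580 m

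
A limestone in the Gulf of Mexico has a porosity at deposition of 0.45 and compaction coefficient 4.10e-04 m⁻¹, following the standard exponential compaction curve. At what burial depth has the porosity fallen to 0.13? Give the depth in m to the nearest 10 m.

3030 m

Working in km (1 km = 1000 m; c in km⁻¹ = c in m⁻¹ × 1000):
Invert Athy's law: d = ln(n₀/n) / c
d = ln(0.45/0.13) / 0.41 = ln(3.462) / 0.41 = 1.2417 / 0.41 = 3.029 km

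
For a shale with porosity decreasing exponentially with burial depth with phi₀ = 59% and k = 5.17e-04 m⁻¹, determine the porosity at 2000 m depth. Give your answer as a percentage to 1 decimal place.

Working in km (1 km = 1000 m; k in km⁻¹ = k in m⁻¹ × 1000):
phi = phi₀·exp(−k·d) = 0.59 × exp(−0.517 × 2) = 0.59 × exp(−1.034)
  = 0.59 × 0.3556 = 0.2098

21.0%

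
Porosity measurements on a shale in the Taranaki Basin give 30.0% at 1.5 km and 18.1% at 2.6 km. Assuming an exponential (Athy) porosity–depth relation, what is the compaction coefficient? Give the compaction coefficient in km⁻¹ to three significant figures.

0.459 km⁻¹

Athy: phi(d) = phi₀ e^(−cd) ⇒ phi₁/phi₂ = e^{c(d₂−d₁)} ⇒ c = ln(phi₁/phi₂)/(d₂−d₁)
c = ln(0.3/0.181) / (2.6 − 1.5) = ln(1.657) / 1.1 = 0.5053 / 1.1 = 0.4594 km⁻¹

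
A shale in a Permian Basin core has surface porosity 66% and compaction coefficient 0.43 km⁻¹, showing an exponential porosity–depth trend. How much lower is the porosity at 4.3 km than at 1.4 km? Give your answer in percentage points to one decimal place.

n(1.4) = 0.66·e^(−0.43×1.4) = 0.3615
n(4.3) = 0.66·e^(−0.43×4.3) = 0.1039
Δn = 0.3615 − 0.1039 = 0.2576

25.8 percentage points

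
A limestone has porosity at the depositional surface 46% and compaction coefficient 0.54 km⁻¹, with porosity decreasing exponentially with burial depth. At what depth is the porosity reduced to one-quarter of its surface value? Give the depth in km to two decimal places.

2.57 km

φ/φ₀ = 1/4 ⇒ exp(−c·d) = 1/4 ⇒ d = ln(4) / c
d = 1.3863 / 0.54 = 2.567 km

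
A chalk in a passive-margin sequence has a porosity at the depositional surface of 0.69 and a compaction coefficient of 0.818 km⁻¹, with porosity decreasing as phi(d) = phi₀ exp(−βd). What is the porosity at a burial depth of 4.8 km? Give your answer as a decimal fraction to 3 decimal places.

0.014

phi = phi₀·exp(−β·d) = 0.69 × exp(−0.818 × 4.8) = 0.69 × exp(−3.926)
  = 0.69 × 0.0197 = 0.0136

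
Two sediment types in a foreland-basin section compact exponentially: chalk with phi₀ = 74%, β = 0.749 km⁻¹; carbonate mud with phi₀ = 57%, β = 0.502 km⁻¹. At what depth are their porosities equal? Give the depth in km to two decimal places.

1.06 km

Set phi₀ₐ e^(−βₐz) = phi₀ᵦ e^(−βᵦz) ⇒ ln(phi₀ₐ/phi₀ᵦ) = (βₐ − βᵦ)·z
z = ln(0.74/0.57) / (0.749 − 0.502) = 0.2610 / 0.247 = 1.057 km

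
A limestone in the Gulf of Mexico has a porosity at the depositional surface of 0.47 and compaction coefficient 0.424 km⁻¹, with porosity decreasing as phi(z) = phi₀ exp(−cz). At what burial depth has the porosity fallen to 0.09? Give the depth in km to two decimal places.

3.90 km

Invert Athy's law: z = ln(phi₀/phi) / c
z = ln(0.47/0.09) / 0.424 = ln(5.222) / 0.424 = 1.6529 / 0.424 = 3.898 km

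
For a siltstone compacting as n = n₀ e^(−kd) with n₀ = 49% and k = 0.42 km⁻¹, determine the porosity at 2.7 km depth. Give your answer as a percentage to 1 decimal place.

15.8%

n = n₀·exp(−k·d) = 0.49 × exp(−0.42 × 2.7) = 0.49 × exp(−1.134)
  = 0.49 × 0.3217 = 0.1577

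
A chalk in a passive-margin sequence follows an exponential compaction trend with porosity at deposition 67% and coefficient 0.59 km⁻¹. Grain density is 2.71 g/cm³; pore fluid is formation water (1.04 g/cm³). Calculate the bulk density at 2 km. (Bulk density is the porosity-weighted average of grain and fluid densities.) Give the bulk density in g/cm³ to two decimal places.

Porosity at depth: n = 0.67·exp(−0.59×2) = 0.67×0.3073 = 0.2059
Bulk density: ρ_b = (1−n)ρ_g + n·ρ_f = 0.7941×2.71 + 0.2059×1.04
       = 2.152 + 0.214 = 2.366 g/cm³

2.37 g/cm³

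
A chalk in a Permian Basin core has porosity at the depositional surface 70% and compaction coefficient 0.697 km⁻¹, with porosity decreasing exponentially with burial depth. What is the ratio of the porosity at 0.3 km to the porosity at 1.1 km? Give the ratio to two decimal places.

n(z₁)/n(z₂) = e^(−k·z₁)/e^(−k·z₂) = e^{k(z₂−z₁)}
= exp(0.697 × 0.8) = exp(0.5576) = 1.7465

1.75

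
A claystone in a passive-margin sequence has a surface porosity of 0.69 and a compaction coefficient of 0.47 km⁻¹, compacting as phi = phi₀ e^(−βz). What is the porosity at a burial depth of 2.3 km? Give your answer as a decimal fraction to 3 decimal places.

phi = phi₀·exp(−β·z) = 0.69 × exp(−0.47 × 2.3) = 0.69 × exp(−1.081)
  = 0.69 × 0.3393 = 0.2341

0.234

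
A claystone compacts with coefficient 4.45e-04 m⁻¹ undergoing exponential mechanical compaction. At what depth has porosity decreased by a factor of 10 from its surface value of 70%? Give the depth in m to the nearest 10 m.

5170 m

Working in km (1 km = 1000 m; β in km⁻¹ = β in m⁻¹ × 1000):
n/n₀ = 1/10 ⇒ exp(−β·Z) = 1/10 ⇒ Z = ln(10) / β
Z = 2.3026 / 0.445 = 5.174 km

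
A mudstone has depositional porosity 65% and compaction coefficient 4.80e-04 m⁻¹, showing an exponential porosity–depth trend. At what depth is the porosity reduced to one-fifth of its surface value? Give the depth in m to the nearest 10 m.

Working in km (1 km = 1000 m; k in km⁻¹ = k in m⁻¹ × 1000):
φ/φ₀ = 1/5 ⇒ exp(−k·z) = 1/5 ⇒ z = ln(5) / k
z = 1.6094 / 0.48 = 3.353 km

3350 m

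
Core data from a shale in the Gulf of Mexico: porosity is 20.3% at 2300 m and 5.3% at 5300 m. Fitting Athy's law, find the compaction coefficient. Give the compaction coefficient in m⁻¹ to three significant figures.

0.000448 m⁻¹

Working in km (1 km = 1000 m; c in km⁻¹ = c in m⁻¹ × 1000):
Athy: phi(d) = phi₀ e^(−cd) ⇒ phi₁/phi₂ = e^{c(d₂−d₁)} ⇒ c = ln(phi₁/phi₂)/(d₂−d₁)
c = ln(0.203/0.053) / (5.3 − 2.3) = ln(3.83) / 3 = 1.3429 / 3 = 0.4476 km⁻¹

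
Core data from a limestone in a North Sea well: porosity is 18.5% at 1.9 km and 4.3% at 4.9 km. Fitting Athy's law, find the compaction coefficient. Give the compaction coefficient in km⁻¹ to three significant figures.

0.486 km⁻¹

Athy: φ(Z) = φ₀ e^(−kZ) ⇒ φ₁/φ₂ = e^{k(Z₂−Z₁)} ⇒ k = ln(φ₁/φ₂)/(Z₂−Z₁)
k = ln(0.185/0.043) / (4.9 − 1.9) = ln(4.302) / 3 = 1.4592 / 3 = 0.4864 km⁻¹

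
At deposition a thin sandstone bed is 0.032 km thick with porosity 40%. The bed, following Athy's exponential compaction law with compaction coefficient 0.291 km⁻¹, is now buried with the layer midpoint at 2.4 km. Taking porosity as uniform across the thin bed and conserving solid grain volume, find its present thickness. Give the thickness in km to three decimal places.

Porosity at 2.4 km: n = 0.4·exp(−0.291×2.4) = 0.1990
Solid-volume conservation: h(1−n) = h₀(1−n₀) ⇒ h = h₀·(1−n₀)/(1−n)
h = 0.032 × (1 − 0.4)/(1 − 0.1990) = 0.032 × 0.7490 = 0.0240 km

0.024 km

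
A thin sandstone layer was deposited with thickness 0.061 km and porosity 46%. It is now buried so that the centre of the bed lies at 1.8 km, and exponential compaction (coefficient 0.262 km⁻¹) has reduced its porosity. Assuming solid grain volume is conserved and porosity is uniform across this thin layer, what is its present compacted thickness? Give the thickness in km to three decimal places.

0.046 km

Porosity at 1.8 km: phi = 0.46·exp(−0.262×1.8) = 0.2870
Solid-volume conservation: h(1−phi) = h₀(1−phi₀) ⇒ h = h₀·(1−phi₀)/(1−phi)
h = 0.061 × (1 − 0.46)/(1 − 0.2870) = 0.061 × 0.7574 = 0.0462 km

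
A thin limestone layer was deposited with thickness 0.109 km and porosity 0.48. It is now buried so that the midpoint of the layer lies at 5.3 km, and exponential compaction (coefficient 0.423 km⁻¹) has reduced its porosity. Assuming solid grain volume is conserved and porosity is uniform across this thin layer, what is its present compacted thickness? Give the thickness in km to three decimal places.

Porosity at 5.3 km: phi = 0.48·exp(−0.423×5.3) = 0.0510
Solid-volume conservation: h(1−phi) = h₀(1−phi₀) ⇒ h = h₀·(1−phi₀)/(1−phi)
h = 0.109 × (1 − 0.48)/(1 − 0.0510) = 0.109 × 0.5479 = 0.0597 km

0.060 km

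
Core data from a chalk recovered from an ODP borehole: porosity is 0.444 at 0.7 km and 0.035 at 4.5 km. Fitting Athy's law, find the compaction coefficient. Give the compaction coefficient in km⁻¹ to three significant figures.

0.669 km⁻¹

Athy: n(Z) = n₀ e^(−βZ) ⇒ n₁/n₂ = e^{β(Z₂−Z₁)} ⇒ β = ln(n₁/n₂)/(Z₂−Z₁)
β = ln(0.444/0.035) / (4.5 − 0.7) = ln(12.69) / 3.8 = 2.5405 / 3.8 = 0.6685 km⁻¹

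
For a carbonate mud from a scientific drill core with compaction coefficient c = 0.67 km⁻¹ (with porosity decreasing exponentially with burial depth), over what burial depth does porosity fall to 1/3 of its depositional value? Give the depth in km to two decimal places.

1.64 km

phi/phi₀ = 1/3 ⇒ exp(−c·Z) = 1/3 ⇒ Z = ln(3) / c
Z = 1.0986 / 0.67 = 1.640 km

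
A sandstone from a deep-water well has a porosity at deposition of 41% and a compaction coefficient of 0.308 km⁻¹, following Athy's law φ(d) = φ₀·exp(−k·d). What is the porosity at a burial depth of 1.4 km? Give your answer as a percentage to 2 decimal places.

26.64%

φ = φ₀·exp(−k·d) = 0.41 × exp(−0.308 × 1.4) = 0.41 × exp(−0.4312)
  = 0.41 × 0.6497 = 0.2664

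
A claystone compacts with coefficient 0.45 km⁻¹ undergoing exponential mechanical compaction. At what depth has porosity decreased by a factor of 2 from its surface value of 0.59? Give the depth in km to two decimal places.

1.54 km

n/n₀ = 1/2 ⇒ exp(−β·z) = 1/2 ⇒ z = ln(2) / β
z = 0.6931 / 0.45 = 1.540 km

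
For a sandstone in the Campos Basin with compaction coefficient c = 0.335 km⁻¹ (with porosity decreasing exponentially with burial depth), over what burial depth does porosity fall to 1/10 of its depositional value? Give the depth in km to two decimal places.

n/n₀ = 1/10 ⇒ exp(−c·z) = 1/10 ⇒ z = ln(10) / c
z = 2.3026 / 0.335 = 6.873 km

6.87 km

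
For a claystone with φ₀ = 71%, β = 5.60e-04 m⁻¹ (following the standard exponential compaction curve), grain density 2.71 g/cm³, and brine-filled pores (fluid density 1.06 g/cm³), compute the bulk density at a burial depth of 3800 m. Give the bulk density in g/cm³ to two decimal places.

Working in km (1 km = 1000 m; β in km⁻¹ = β in m⁻¹ × 1000):
Porosity at depth: φ = 0.71·exp(−0.56×3.8) = 0.71×0.1191 = 0.0845
Bulk density: ρ_b = (1−φ)ρ_g + φ·ρ_f = 0.9155×2.71 + 0.0845×1.06
       = 2.481 + 0.090 = 2.571 g/cm³

2.57 g/cm³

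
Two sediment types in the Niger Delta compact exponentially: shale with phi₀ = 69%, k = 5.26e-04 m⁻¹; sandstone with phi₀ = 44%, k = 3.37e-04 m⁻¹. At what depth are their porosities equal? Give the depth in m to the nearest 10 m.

Working in km (1 km = 1000 m; k in km⁻¹ = k in m⁻¹ × 1000):
Set phi₀ₐ e^(−kₐZ) = phi₀ᵦ e^(−kᵦZ) ⇒ ln(phi₀ₐ/phi₀ᵦ) = (kₐ − kᵦ)·Z
Z = ln(0.69/0.44) / (0.526 − 0.337) = 0.4499 / 0.189 = 2.381 km

2380 m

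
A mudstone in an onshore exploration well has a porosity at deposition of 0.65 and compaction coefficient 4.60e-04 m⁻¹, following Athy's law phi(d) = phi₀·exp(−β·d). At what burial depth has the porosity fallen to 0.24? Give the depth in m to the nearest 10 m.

Working in km (1 km = 1000 m; β in km⁻¹ = β in m⁻¹ × 1000):
Invert Athy's law: d = ln(phi₀/phi) / β
d = ln(0.65/0.24) / 0.46 = ln(2.708) / 0.46 = 0.9963 / 0.46 = 2.166 km

2170 m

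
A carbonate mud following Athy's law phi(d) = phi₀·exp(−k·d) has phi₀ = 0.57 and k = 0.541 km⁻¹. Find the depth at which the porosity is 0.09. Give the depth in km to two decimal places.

3.41 km

Invert Athy's law: d = ln(phi₀/phi) / k
d = ln(0.57/0.09) / 0.541 = ln(6.333) / 0.541 = 1.8458 / 0.541 = 3.412 km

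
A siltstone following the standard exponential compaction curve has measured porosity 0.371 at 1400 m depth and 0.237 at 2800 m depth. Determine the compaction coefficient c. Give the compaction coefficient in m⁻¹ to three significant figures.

Working in km (1 km = 1000 m; c in km⁻¹ = c in m⁻¹ × 1000):
Athy: n(d) = n₀ e^(−cd) ⇒ n₁/n₂ = e^{c(d₂−d₁)} ⇒ c = ln(n₁/n₂)/(d₂−d₁)
c = ln(0.371/0.237) / (2.8 − 1.4) = ln(1.565) / 1.4 = 0.4481 / 1.4 = 0.3201 km⁻¹

0.000320 m⁻¹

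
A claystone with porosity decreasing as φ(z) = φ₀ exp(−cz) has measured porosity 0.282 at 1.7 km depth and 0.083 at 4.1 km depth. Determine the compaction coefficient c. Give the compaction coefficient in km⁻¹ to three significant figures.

Athy: φ(z) = φ₀ e^(−cz) ⇒ φ₁/φ₂ = e^{c(z₂−z₁)} ⇒ c = ln(φ₁/φ₂)/(z₂−z₁)
c = ln(0.282/0.083) / (4.1 − 1.7) = ln(3.398) / 2.4 = 1.2231 / 2.4 = 0.5096 km⁻¹

0.510 km⁻¹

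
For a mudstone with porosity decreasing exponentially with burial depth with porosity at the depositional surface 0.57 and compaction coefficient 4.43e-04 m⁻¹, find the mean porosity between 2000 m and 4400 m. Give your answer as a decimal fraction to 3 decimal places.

0.145

Working in km (1 km = 1000 m; β in km⁻¹ = β in m⁻¹ × 1000):
⟨φ⟩ = (1/(d₂−d₁)) ∫ φ₀ e^(−βd) dd = φ₀·(e^(−β·d₁) − e^(−β·d₂)) / (β·(d₂−d₁))
e^(−0.443×2) = 0.4123; e^(−0.443×4.4) = 0.1424
⟨φ⟩ = 0.57 × (0.4123 − 0.1424) / (0.443 × 2.4) = 0.57 × 0.2539 = 0.1447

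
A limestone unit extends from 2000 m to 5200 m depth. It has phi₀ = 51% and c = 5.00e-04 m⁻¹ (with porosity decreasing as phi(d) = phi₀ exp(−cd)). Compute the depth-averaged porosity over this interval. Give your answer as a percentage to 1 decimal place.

9.4%

Working in km (1 km = 1000 m; c in km⁻¹ = c in m⁻¹ × 1000):
⟨phi⟩ = (1/(d₂−d₁)) ∫ phi₀ e^(−cd) dd = phi₀·(e^(−c·d₁) − e^(−c·d₂)) / (c·(d₂−d₁))
e^(−0.5×2) = 0.3679; e^(−0.5×5.2) = 0.0743
⟨phi⟩ = 0.51 × (0.3679 − 0.0743) / (0.5 × 3.2) = 0.51 × 0.1835 = 0.0936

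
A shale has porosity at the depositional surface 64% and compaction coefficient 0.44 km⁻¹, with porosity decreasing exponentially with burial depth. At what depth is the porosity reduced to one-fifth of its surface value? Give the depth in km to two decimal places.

n/n₀ = 1/5 ⇒ exp(−c·d) = 1/5 ⇒ d = ln(5) / c
d = 1.6094 / 0.44 = 3.658 km

3.66 km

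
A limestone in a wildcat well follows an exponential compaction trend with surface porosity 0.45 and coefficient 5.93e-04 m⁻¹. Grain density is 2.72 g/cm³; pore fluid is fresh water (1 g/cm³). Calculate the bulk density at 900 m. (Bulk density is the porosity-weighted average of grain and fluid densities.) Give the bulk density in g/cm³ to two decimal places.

2.27 g/cm³

Working in km (1 km = 1000 m; k in km⁻¹ = k in m⁻¹ × 1000):
Porosity at depth: φ = 0.45·exp(−0.593×0.9) = 0.45×0.5864 = 0.2639
Bulk density: ρ_b = (1−φ)ρ_g + φ·ρ_f = 0.7361×2.72 + 0.2639×1
       = 2.002 + 0.264 = 2.266 g/cm³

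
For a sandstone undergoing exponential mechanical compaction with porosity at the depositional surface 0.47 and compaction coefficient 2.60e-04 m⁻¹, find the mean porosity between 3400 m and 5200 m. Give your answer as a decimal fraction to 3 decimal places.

0.155

Working in km (1 km = 1000 m; k in km⁻¹ = k in m⁻¹ × 1000):
⟨phi⟩ = (1/(d₂−d₁)) ∫ phi₀ e^(−kd) dd = phi₀·(e^(−k·d₁) − e^(−k·d₂)) / (k·(d₂−d₁))
e^(−0.26×3.4) = 0.4131; e^(−0.26×5.2) = 0.2587
⟨phi⟩ = 0.47 × (0.4131 − 0.2587) / (0.26 × 1.8) = 0.47 × 0.3299 = 0.1551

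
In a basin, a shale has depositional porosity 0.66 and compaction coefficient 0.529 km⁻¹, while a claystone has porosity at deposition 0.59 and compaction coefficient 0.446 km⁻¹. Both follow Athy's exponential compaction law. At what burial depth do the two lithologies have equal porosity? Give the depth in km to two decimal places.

1.35 km

Set phi₀ₐ e^(−cₐd) = phi₀ᵦ e^(−cᵦd) ⇒ ln(phi₀ₐ/phi₀ᵦ) = (cₐ − cᵦ)·d
d = ln(0.66/0.59) / (0.529 − 0.446) = 0.1121 / 0.083 = 1.351 km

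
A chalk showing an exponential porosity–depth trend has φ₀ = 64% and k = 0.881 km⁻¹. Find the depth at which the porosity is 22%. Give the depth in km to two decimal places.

1.21 km

Invert Athy's law: d = ln(φ₀/φ) / k
d = ln(0.64/0.22) / 0.881 = ln(2.909) / 0.881 = 1.0678 / 0.881 = 1.212 km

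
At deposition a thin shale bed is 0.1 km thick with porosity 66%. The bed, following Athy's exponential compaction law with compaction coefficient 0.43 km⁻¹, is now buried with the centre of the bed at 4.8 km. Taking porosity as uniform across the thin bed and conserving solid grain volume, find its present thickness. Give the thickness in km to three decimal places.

Porosity at 4.8 km: φ = 0.66·exp(−0.43×4.8) = 0.0838
Solid-volume conservation: h(1−φ) = h₀(1−φ₀) ⇒ h = h₀·(1−φ₀)/(1−φ)
h = 0.1 × (1 − 0.66)/(1 − 0.0838) = 0.1 × 0.3711 = 0.0371 km

0.037 km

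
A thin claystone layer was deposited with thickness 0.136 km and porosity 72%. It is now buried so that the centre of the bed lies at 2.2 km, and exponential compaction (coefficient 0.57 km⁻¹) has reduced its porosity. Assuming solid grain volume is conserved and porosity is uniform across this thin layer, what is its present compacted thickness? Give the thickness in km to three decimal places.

Porosity at 2.2 km: n = 0.72·exp(−0.57×2.2) = 0.2055
Solid-volume conservation: h(1−n) = h₀(1−n₀) ⇒ h = h₀·(1−n₀)/(1−n)
h = 0.136 × (1 − 0.72)/(1 − 0.2055) = 0.136 × 0.3524 = 0.0479 km

0.048 km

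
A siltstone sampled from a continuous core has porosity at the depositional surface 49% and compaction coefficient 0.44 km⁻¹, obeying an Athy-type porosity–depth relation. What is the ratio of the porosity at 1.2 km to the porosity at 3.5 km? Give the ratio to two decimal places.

n(d₁)/n(d₂) = e^(−c·d₁)/e^(−c·d₂) = e^{c(d₂−d₁)}
= exp(0.44 × 2.3) = exp(1.012) = 2.7511

2.75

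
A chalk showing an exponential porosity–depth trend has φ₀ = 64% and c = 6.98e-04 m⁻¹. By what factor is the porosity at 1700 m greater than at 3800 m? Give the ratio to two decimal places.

Working in km (1 km = 1000 m; c in km⁻¹ = c in m⁻¹ × 1000):
φ(z₁)/φ(z₂) = e^(−c·z₁)/e^(−c·z₂) = e^{c(z₂−z₁)}
= exp(0.698 × 2.1) = exp(1.466) = 4.3310

4.33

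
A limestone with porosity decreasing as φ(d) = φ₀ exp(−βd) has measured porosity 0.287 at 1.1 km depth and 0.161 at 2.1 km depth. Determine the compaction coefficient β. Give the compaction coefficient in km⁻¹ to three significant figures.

0.578 km⁻¹

Athy: φ(d) = φ₀ e^(−βd) ⇒ φ₁/φ₂ = e^{β(d₂−d₁)} ⇒ β = ln(φ₁/φ₂)/(d₂−d₁)
β = ln(0.287/0.161) / (2.1 − 1.1) = ln(1.783) / 1 = 0.5781 / 1 = 0.5781 km⁻¹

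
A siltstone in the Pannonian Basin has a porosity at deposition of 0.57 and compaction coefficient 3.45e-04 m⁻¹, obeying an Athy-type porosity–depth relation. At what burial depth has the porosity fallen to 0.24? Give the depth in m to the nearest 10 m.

Working in km (1 km = 1000 m; k in km⁻¹ = k in m⁻¹ × 1000):
Invert Athy's law: d = ln(phi₀/phi) / k
d = ln(0.57/0.24) / 0.345 = ln(2.375) / 0.345 = 0.8650 / 0.345 = 2.507 km

2510 m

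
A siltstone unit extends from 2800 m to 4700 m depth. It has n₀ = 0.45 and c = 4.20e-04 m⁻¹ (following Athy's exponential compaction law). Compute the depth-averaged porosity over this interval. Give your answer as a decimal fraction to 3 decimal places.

Working in km (1 km = 1000 m; c in km⁻¹ = c in m⁻¹ × 1000):
⟨n⟩ = (1/(z₂−z₁)) ∫ n₀ e^(−cz) dz = n₀·(e^(−c·z₁) − e^(−c·z₂)) / (c·(z₂−z₁))
e^(−0.42×2.8) = 0.3085; e^(−0.42×4.7) = 0.1389
⟨n⟩ = 0.45 × (0.3085 − 0.1389) / (0.42 × 1.9) = 0.45 × 0.2125 = 0.0956

0.096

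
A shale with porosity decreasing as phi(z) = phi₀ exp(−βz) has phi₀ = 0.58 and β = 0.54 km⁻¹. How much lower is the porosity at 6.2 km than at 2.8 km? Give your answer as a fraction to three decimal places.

phi(2.8) = 0.58·e^(−0.54×2.8) = 0.1279
phi(6.2) = 0.58·e^(−0.54×6.2) = 0.0204
Δphi = 0.1279 − 0.0204 = 0.1075

0.107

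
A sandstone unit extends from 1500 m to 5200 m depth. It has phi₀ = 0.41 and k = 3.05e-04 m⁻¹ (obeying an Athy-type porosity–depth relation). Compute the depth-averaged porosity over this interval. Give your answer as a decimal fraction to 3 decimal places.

0.156

Working in km (1 km = 1000 m; k in km⁻¹ = k in m⁻¹ × 1000):
⟨phi⟩ = (1/(z₂−z₁)) ∫ phi₀ e^(−kz) dz = phi₀·(e^(−k·z₁) − e^(−k·z₂)) / (k·(z₂−z₁))
e^(−0.305×1.5) = 0.6329; e^(−0.305×5.2) = 0.2047
⟨phi⟩ = 0.41 × (0.6329 − 0.2047) / (0.305 × 3.7) = 0.41 × 0.3794 = 0.1555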